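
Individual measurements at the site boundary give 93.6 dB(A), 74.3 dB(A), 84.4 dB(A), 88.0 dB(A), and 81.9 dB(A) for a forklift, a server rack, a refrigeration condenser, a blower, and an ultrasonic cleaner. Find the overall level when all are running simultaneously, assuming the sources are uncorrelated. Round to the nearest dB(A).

For uncorrelated sources the intensities add, so convert each level to linear form, sum, and take 10·log₁₀ of the total.
Σ 10^(L/10) = 10^(93.6/10) + 10^(74.3/10) + 10^(84.4/10) + 10^(88.0/10) + 10^(81.9/10) = 3.379e+09.
L_total = 10·log₁₀(3.379e+09) = 95.29 dB(A).

95 dB(A)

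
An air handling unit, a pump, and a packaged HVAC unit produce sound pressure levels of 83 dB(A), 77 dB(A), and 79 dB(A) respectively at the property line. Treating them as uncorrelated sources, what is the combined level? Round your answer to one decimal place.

85.2 dB(A)

Incoherent sources combine by intensity addition: L_total = 10·log₁₀(Σ 10^(L_i/10)).
Σ 10^(L/10) = 10^(83/10) + 10^(77/10) + 10^(79/10) = 3.291e+08.
L_total = 10·log₁₀(3.291e+08) = 85.17 dB(A).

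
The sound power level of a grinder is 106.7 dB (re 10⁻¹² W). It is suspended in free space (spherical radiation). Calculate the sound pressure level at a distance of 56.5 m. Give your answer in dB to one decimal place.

Free-field spherical radiation: L_p = L_w − 10·log₁₀(4π·r²), r = 56.5 m.
4π·r² = 4.011e+04 m², 10·log₁₀ of that is 46.033 dB.
L_p = 106.7 − 46.033 = 60.67 dB.

60.7 dB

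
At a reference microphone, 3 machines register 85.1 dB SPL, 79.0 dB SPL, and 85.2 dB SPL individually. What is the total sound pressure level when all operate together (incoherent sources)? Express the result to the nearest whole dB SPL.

Incoherent sources combine by intensity addition: L_total = 10·log₁₀(Σ 10^(L_i/10)).
Σ 10^(L/10) = 10^(85.1/10) + 10^(79.0/10) + 10^(85.2/10) = 7.342e+08.
L_total = 10·log₁₀(7.342e+08) = 88.66 dB SPL.

89 dB SPL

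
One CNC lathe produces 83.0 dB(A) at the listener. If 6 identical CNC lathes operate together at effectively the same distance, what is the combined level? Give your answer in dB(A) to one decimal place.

90.8 dB(A)

L_total = L₁ + 10·log₁₀ N for N identical incoherent sources.
L_total = 83.0 + 10·log₁₀(6) = 83.0 + 7.782 = 90.78 dB(A).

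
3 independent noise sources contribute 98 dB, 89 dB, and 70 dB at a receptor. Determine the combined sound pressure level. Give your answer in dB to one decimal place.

98.5 dB

For uncorrelated sources the intensities add, so convert each level to linear form, sum, and take 10·log₁₀ of the total.
Σ 10^(L/10) = 10^(98/10) + 10^(89/10) + 10^(70/10) = 7.114e+09.
L_total = 10·log₁₀(7.114e+09) = 98.52 dB.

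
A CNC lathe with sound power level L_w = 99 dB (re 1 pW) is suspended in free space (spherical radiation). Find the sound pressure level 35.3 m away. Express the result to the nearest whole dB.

The power spreads over a sphere of area 4π·r², so L_p = L_w − 10·log₁₀(4π·r²).
4π·r² = 1.566e+04 m², 10·log₁₀ of that is 41.948 dB.
L_p = 99 − 41.948 = 57.05 dB.

57 dB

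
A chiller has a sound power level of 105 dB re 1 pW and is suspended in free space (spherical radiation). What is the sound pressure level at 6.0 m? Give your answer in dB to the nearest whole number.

The power spreads over a sphere of area 4π·r², so L_p = L_w − 10·log₁₀(4π·r²).
4π·r² = 452.4 m², 10·log₁₀ of that is 26.555 dB.
L_p = 105 − 26.555 = 78.44 dB.

78 dB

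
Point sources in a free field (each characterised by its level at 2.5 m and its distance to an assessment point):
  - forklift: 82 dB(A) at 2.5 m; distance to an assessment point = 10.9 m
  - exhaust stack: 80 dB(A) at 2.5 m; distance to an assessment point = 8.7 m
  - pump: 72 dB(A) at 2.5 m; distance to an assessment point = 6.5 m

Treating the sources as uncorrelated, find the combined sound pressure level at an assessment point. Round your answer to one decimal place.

72.8 dB(A)

Apply inverse-square spreading to bring every level to the receiver, then sum 10^(L/10).
forklift: 82 − 20·log₁₀(10.9/2.5) = 82 − 12.79 = 69.21 dB(A).
exhaust stack: 80 − 20·log₁₀(8.7/2.5) = 80 − 10.83 = 69.17 dB(A).
pump: 72 − 20·log₁₀(6.5/2.5) = 72 − 8.30 = 63.70 dB(A).
Σ 10^(L/10) = 1.894e+07 → L_total = 10·log₁₀(1.894e+07) = 72.77 dB(A).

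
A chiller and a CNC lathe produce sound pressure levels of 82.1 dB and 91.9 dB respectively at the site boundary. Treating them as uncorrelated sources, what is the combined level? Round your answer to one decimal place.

92.3 dB

For uncorrelated sources the intensities add, so convert each level to linear form, sum, and take 10·log₁₀ of the total.
Σ 10^(L/10) = 10^(82.1/10) + 10^(91.9/10) = 1.711e+09.
L_total = 10·log₁₀(1.711e+09) = 92.33 dB.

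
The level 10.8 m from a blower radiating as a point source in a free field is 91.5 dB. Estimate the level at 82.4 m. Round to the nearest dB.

74 dB

For a point source, L₂ = L₁ − 20·log₁₀(r₂/r₁).
L₂ = 91.5 − 20·log₁₀(82.4/10.8) = 91.5 − 17.650 = 73.85 dB.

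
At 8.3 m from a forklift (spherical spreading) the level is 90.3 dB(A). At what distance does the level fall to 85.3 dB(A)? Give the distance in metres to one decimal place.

14.8 m

The 5.0 dB drop corresponds to a distance ratio of 10^(5.0/20) for a point source.
r₂ = 8.3·10^((90.3−85.3)/20) = 8.3·10^(5.0/20) = 14.76 m.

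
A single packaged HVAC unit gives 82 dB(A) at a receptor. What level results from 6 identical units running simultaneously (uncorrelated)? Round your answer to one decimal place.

89.8 dB(A)

With 6 equal, uncorrelated contributions the intensity is 6× that of one unit, giving a rise of 10·log₁₀ 6.
L_total = 82 + 10·log₁₀(6) = 82 + 7.782 = 89.78 dB(A).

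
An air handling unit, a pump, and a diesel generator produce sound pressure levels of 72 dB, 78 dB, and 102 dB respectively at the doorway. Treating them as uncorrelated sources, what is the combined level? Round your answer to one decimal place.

102.0 dB

For uncorrelated sources the intensities add, so convert each level to linear form, sum, and take 10·log₁₀ of the total.
Σ 10^(L/10) = 10^(72/10) + 10^(78/10) + 10^(102/10) = 1.593e+10.
L_total = 10·log₁₀(1.593e+10) = 102.02 dB.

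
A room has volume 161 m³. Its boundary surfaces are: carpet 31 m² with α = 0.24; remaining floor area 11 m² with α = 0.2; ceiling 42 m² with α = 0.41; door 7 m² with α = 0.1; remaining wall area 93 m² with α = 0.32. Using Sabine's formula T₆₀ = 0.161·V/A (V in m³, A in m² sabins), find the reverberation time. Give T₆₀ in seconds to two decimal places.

A = Σ Sᵢαᵢ = 31·0.24 + 11·0.2 + 42·0.41 + 7·0.1 + 93·0.32 = 57.32 m².
T₆₀ = 0.161 × 161 / 57.32 = 0.452 s.

0.45 s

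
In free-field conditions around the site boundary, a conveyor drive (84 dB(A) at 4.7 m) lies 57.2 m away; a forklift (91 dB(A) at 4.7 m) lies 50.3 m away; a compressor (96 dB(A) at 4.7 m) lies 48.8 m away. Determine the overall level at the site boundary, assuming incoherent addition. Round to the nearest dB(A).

Apply inverse-square spreading to bring every level to the receiver, then sum 10^(L/10).
conveyor drive: 84 − 20·log₁₀(57.2/4.7) = 84 − 21.71 = 62.29 dB(A).
forklift: 91 − 20·log₁₀(50.3/4.7) = 91 − 20.59 = 70.41 dB(A).
compressor: 96 − 20·log₁₀(48.8/4.7) = 96 − 20.33 = 75.67 dB(A).
Σ 10^(L/10) = 4.962e+07 → L_total = 10·log₁₀(4.962e+07) = 76.96 dB(A).

77 dB(A)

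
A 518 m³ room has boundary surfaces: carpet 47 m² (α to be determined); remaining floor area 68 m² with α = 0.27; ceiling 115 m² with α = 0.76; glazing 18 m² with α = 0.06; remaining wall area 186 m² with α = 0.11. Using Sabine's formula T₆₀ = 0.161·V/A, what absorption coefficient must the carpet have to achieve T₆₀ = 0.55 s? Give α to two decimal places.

Required total absorption A = 0.161·518/0.55 = 151.63 m².
Absorption from the other surfaces = 68·0.27 + 115·0.76 + 18·0.06 + 186·0.11 = 127.30 m², so the carpet must supply 24.33 m² over 47 m².
α = 24.33/47 = 0.518.

0.52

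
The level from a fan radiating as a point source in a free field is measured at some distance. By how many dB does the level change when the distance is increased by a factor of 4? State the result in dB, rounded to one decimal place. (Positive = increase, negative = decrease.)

A point source loses 6 dB per doubling of distance; generally ΔL = −20·log₁₀(r₂/r₁).
ΔL = −20·log₁₀(4) = -12.04 dB.

-12.0 dB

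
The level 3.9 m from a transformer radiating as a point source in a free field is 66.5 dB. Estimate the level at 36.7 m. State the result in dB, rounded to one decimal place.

Point-source attenuation: ΔL = 20·log₁₀(r₂/r₁) = 20·log₁₀(36.7/3.9) = 19.472 dB.
L₂ = 66.5 − 20·log₁₀(36.7/3.9) = 66.5 − 19.472 = 47.03 dB.

47.0 dB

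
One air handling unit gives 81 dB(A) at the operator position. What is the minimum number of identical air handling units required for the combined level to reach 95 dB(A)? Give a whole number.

The shortfall is 95 − 81 = 14.0 dB, and N units add 10·log₁₀ N, so need 10·log₁₀ N ≥ 14.0.
N ≥ 10^(14.0/10) = 25.119, so N = 26.

26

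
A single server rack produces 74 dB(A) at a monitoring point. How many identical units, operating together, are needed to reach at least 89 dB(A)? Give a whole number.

32

The shortfall is 89 − 74 = 15.0 dB, and N units add 10·log₁₀ N, so need 10·log₁₀ N ≥ 15.0.
N ≥ 10^(15.0/10) = 31.623, so N = 32.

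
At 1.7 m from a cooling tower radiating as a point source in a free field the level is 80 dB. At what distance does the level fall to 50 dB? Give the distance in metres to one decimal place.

53.8 m

Point-source spreading drops the level by 20·log₁₀(r₂/r₁); inverting, r₂/r₁ = 10^(ΔL/20).
r₂ = 1.7·10^((80−50)/20) = 1.7·10^(30.0/20) = 53.76 m.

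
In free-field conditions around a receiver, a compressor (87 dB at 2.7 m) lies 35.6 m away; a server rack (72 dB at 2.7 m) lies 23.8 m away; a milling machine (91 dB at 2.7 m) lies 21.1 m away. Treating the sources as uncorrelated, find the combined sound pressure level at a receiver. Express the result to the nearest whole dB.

Apply inverse-square spreading to bring every level to the receiver, then sum 10^(L/10).
compressor: 87 − 20·log₁₀(35.6/2.7) = 87 − 22.40 = 64.60 dB.
server rack: 72 − 20·log₁₀(23.8/2.7) = 72 − 18.90 = 53.10 dB.
milling machine: 91 − 20·log₁₀(21.1/2.7) = 91 − 17.86 = 73.14 dB.
Σ 10^(L/10) = 2.370e+07 → L_total = 10·log₁₀(2.370e+07) = 73.75 dB.

74 dB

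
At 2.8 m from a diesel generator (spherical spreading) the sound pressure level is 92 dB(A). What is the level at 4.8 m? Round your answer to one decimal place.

87.3 dB(A)

Point-source attenuation: ΔL = 20·log₁₀(r₂/r₁) = 20·log₁₀(4.8/2.8) = 4.682 dB.
L₂ = 92 − 20·log₁₀(4.8/2.8) = 92 − 4.682 = 87.32 dB(A).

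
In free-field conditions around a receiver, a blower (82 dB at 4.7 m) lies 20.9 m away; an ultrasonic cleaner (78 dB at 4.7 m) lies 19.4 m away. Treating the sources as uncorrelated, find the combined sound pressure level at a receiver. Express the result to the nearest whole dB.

Apply inverse-square spreading to bring every level to the receiver, then sum 10^(L/10).
blower: 82 − 20·log₁₀(20.9/4.7) = 82 − 12.96 = 69.04 dB.
ultrasonic cleaner: 78 − 20·log₁₀(19.4/4.7) = 78 − 12.31 = 65.69 dB.
Σ 10^(L/10) = 1.172e+07 → L_total = 10·log₁₀(1.172e+07) = 70.69 dB.

71 dB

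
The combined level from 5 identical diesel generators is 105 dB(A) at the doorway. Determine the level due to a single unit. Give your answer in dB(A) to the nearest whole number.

98 dB(A)

Dividing the total intensity by 5 lowers the level by 10·log₁₀ 5 = 6.990 dB: L₁ = 105 − 6.990.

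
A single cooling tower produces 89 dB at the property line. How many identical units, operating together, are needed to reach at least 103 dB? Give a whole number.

26

N identical sources give L₁ + 10·log₁₀ N, so require 10·log₁₀ N ≥ 103 − 89 = 14.0 dB.
N ≥ 10^(14.0/10) = 25.119, so N = 26.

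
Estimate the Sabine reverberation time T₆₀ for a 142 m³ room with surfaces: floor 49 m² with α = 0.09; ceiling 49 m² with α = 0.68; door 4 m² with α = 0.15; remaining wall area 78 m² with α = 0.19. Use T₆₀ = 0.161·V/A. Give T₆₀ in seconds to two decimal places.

Total absorption A = 49·0.09 + 49·0.68 + 4·0.15 + 78·0.19 = 53.15 m² sabins.
T₆₀ = 0.161·V/A = 0.161·142/53.15 = 0.430 s.

0.43 s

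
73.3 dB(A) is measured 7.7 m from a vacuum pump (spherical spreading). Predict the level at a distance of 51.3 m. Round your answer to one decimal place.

Spherical spreading from a point source gives a 20·log₁₀(r₂/r₁) drop.
L₂ = 73.3 − 20·log₁₀(51.3/7.7) = 73.3 − 16.473 = 56.83 dB(A).

56.8 dB(A)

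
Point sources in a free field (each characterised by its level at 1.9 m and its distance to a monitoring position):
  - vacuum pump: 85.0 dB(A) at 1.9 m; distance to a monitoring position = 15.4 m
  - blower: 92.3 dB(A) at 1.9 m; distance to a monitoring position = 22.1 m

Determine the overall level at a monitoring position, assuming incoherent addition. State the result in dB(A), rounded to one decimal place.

72.4 dB(A)

Apply inverse-square spreading to bring every level to the receiver, then sum 10^(L/10).
vacuum pump: 85.0 − 20·log₁₀(15.4/1.9) = 85.0 − 18.18 = 66.82 dB(A).
blower: 92.3 − 20·log₁₀(22.1/1.9) = 92.3 − 21.31 = 70.99 dB(A).
Σ 10^(L/10) = 1.737e+07 → L_total = 10·log₁₀(1.737e+07) = 72.40 dB(A).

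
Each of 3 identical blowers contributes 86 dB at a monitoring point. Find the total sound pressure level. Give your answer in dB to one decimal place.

With 3 equal, uncorrelated contributions the intensity is 3× that of one unit, giving a rise of 10·log₁₀ 3.
L_total = 86 + 10·log₁₀(3) = 86 + 4.771 = 90.77 dB.

90.8 dB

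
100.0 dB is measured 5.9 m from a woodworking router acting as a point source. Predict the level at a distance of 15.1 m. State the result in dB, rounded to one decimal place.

Spherical spreading from a point source gives a 20·log₁₀(r₂/r₁) drop.
L₂ = 100.0 − 20·log₁₀(15.1/5.9) = 100.0 − 8.162 = 91.84 dB.

91.8 dB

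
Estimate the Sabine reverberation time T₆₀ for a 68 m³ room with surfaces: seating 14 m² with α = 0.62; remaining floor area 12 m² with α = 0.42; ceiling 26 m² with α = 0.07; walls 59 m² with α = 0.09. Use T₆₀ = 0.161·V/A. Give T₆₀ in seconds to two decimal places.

A = Σ Sᵢαᵢ = 14·0.62 + 12·0.42 + 26·0.07 + 59·0.09 = 20.85 m².
T₆₀ = 0.161 × 68 / 20.85 = 0.525 s.

0.53 s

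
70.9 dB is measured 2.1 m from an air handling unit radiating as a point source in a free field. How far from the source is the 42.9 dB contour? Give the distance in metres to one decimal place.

For a point source L₁ − L₂ = 20·log₁₀(r₂/r₁), so r₂ = r₁·10^((L₁−L₂)/20).
r₂ = 2.1·10^((70.9−42.9)/20) = 2.1·10^(28.0/20) = 52.75 m.

52.7 m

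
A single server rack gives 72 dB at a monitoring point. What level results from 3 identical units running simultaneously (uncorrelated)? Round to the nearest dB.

L_total = L₁ + 10·log₁₀ N for N identical incoherent sources.
L_total = 72 + 10·log₁₀(3) = 72 + 4.771 = 76.77 dB.

77 dB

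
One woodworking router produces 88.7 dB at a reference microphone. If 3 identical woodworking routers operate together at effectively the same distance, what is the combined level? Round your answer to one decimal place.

93.5 dB

L_total = L₁ + 10·log₁₀ N for N identical incoherent sources.
L_total = 88.7 + 10·log₁₀(3) = 88.7 + 4.771 = 93.47 dB.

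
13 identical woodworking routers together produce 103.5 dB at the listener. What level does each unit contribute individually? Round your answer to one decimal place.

92.4 dB

Dividing the total intensity by 13 lowers the level by 10·log₁₀ 13 = 11.139 dB: L₁ = 103.5 − 11.139.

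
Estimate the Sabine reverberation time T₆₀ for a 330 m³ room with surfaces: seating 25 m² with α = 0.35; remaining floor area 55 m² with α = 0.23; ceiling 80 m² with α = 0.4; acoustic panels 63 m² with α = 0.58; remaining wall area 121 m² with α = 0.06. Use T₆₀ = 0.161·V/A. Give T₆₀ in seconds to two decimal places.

0.55 s

Total absorption A = 25·0.35 + 55·0.23 + 80·0.4 + 63·0.58 + 121·0.06 = 97.20 m² sabins.
T₆₀ = 0.161·V/A = 0.161·330/97.20 = 0.547 s.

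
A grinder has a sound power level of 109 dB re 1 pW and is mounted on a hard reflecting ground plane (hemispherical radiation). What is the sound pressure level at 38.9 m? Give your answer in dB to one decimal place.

Free-field hemispherical radiation: L_p = L_w − 10·log₁₀(2π·r²), r = 38.9 m.
2π·r² = 9508 m², 10·log₁₀ of that is 39.781 dB.
L_p = 109 − 39.781 = 69.22 dB.

69.2 dB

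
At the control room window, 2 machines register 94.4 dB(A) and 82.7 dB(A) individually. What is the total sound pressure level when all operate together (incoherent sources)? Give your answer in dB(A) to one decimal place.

Incoherent sources combine by intensity addition: L_total = 10·log₁₀(Σ 10^(L_i/10)).
Σ 10^(L/10) = 10^(94.4/10) + 10^(82.7/10) = 2.940e+09.
L_total = 10·log₁₀(2.940e+09) = 94.68 dB(A).

94.7 dB(A)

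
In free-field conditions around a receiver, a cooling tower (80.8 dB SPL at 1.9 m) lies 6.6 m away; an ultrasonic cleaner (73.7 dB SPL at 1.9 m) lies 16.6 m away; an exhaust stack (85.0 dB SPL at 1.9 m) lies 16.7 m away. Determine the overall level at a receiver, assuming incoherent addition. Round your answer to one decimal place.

71.6 dB SPL

First find each source's level at the receiver (point-source: −20·log₁₀(r/r_ref)), then combine on an intensity basis.
cooling tower: 80.8 − 20·log₁₀(6.6/1.9) = 80.8 − 10.82 = 69.98 dB SPL.
ultrasonic cleaner: 73.7 − 20·log₁₀(16.6/1.9) = 73.7 − 18.83 = 54.87 dB SPL.
exhaust stack: 85.0 − 20·log₁₀(16.7/1.9) = 85.0 − 18.88 = 66.12 dB SPL.
Σ 10^(L/10) = 1.436e+07 → L_total = 10·log₁₀(1.436e+07) = 71.57 dB SPL.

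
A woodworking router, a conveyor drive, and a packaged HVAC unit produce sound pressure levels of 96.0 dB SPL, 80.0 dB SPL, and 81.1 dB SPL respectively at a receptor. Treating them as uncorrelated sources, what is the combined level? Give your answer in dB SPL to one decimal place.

Incoherent sources combine by intensity addition: L_total = 10·log₁₀(Σ 10^(L_i/10)).
Σ 10^(L/10) = 10^(96.0/10) + 10^(80.0/10) + 10^(81.1/10) = 4.210e+09.
L_total = 10·log₁₀(4.210e+09) = 96.24 dB SPL.

96.2 dB SPL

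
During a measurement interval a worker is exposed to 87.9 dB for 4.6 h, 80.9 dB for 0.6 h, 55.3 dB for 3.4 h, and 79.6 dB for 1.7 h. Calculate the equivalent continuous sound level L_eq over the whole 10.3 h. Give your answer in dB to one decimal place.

The energy average is taken in the linear domain: L_eq = 10·log₁₀[(Σ tᵢ·10^(Lᵢ/10))/T], T = 10.3 h.
Σ tᵢ·10^(Lᵢ/10) = 4.6·10^(87.9/10) + 0.6·10^(80.9/10) + 3.4·10^(55.3/10) + 1.7·10^(79.6/10) = 3.066e+09.
L_eq = 10·log₁₀(3.066e+09/10.3) = 84.74 dB.

84.7 dB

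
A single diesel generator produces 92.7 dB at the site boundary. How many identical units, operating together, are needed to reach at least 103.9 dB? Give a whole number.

Need L₁ + 10·log₁₀ N ≥ 103.9, i.e. log₁₀ N ≥ 1.12.
N ≥ 10^(11.2/10) = 13.183, so N = 14.

14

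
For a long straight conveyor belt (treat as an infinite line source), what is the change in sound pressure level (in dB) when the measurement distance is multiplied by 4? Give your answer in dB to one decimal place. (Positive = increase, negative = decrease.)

A line source loses 3 dB per doubling of distance; generally ΔL = −10·log₁₀(r₂/r₁).
ΔL = −10·log₁₀(4) = -6.02 dB.

-6.0 dB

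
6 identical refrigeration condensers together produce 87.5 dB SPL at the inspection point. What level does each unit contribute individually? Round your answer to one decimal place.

79.7 dB SPL

Dividing the total intensity by 6 lowers the level by 10·log₁₀ 6 = 7.782 dB: L₁ = 87.5 − 7.782.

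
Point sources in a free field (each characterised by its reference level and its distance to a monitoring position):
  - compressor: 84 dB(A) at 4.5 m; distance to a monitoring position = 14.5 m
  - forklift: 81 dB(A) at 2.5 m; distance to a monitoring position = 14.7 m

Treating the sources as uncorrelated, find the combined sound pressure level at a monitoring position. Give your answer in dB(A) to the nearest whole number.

74 dB(A)

Apply inverse-square spreading to bring every level to the receiver, then sum 10^(L/10).
compressor: 84 − 20·log₁₀(14.5/4.5) = 84 − 10.16 = 73.84 dB(A).
forklift: 81 − 20·log₁₀(14.7/2.5) = 81 − 15.39 = 65.61 dB(A).
Σ 10^(L/10) = 2.783e+07 → L_total = 10·log₁₀(2.783e+07) = 74.45 dB(A).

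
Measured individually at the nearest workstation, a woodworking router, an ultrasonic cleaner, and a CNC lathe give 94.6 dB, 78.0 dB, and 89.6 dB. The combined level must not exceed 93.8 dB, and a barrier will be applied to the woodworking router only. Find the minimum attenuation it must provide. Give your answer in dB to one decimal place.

3.1 dB

The untreated sources together contribute 10^(78.0/10) + 10^(89.6/10) = 9.751e+08, i.e. 89.89 dB.
To meet 93.8 dB overall, the treated woodworking router may contribute at most 10^(93.8/10) − 9.751e+08 = 1.424e+09, i.e. 91.53 dB.
Required insertion loss = 94.6 − 91.53 = 3.07 dB.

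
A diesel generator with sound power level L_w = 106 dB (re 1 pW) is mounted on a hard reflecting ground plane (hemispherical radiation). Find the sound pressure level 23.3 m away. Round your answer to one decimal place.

70.7 dB

The power spreads over a hemisphere of area 2π·r², so L_p = L_w − 10·log₁₀(2π·r²).
2π·r² = 3411 m², 10·log₁₀ of that is 35.329 dB.
L_p = 106 − 35.329 = 70.67 dB.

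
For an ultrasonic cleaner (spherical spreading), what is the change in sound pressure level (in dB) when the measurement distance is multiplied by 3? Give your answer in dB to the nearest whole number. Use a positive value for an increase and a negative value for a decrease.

With spherical spreading the level changes by −20·log₁₀(r₂/r₁).
ΔL = −20·log₁₀(3) = -9.54 dB.

-10 dB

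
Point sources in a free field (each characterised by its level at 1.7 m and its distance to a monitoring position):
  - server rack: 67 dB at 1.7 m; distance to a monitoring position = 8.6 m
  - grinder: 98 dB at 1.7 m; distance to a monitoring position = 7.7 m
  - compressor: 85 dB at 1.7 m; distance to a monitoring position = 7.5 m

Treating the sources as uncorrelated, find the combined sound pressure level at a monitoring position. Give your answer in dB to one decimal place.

First find each source's level at the receiver (point-source: −20·log₁₀(r/r_ref)), then combine on an intensity basis.
server rack: 67 − 20·log₁₀(8.6/1.7) = 67 − 14.08 = 52.92 dB.
grinder: 98 − 20·log₁₀(7.7/1.7) = 98 − 13.12 = 84.88 dB.
compressor: 85 − 20·log₁₀(7.5/1.7) = 85 − 12.89 = 72.11 dB.
Σ 10^(L/10) = 3.240e+08 → L_total = 10·log₁₀(3.240e+08) = 85.11 dB.

85.1 dB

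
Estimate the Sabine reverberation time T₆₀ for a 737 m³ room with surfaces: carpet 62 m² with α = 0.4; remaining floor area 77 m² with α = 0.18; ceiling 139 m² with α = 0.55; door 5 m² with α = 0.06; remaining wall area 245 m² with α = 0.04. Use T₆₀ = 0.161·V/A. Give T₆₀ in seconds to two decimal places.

Summing Sᵢαᵢ: 62·0.4 + 77·0.18 + 139·0.55 + 5·0.06 + 245·0.04 = 125.21 m².
T₆₀ = 0.161 × 737 / 125.21 = 0.948 s.

0.95 s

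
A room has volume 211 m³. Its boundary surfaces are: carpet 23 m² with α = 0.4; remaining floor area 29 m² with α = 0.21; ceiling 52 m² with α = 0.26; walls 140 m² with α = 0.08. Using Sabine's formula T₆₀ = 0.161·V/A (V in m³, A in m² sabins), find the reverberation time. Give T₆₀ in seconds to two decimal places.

0.85 s

A = Σ Sᵢαᵢ = 23·0.4 + 29·0.21 + 52·0.26 + 140·0.08 = 40.01 m².
T₆₀ = 0.161·V/A = 0.161·211/40.01 = 0.849 s.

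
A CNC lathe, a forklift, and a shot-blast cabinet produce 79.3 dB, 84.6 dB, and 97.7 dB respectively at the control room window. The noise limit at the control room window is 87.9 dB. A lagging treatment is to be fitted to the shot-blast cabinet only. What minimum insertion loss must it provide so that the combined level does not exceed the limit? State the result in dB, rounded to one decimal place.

13.8 dB

Everything except the shot-blast cabinet sums to 10^(79.3/10) + 10^(84.6/10) = 3.735e+08 in linear terms, 85.72 dB.
The limit corresponds to 10^(87.9/10) = 6.166e+08; subtracting the fixed part leaves 2.431e+08 for the shot-blast cabinet, i.e. 83.86 dB.
Required insertion loss = 97.7 − 83.86 = 13.84 dB.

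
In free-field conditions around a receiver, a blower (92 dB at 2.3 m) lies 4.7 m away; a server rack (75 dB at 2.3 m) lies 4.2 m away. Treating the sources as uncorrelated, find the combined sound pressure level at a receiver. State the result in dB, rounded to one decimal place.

Propagate each source to the receiver with L = L_ref − 20·log₁₀(r/r_ref), then add intensities.
blower: 92 − 20·log₁₀(4.7/2.3) = 92 − 6.21 = 85.79 dB.
server rack: 75 − 20·log₁₀(4.2/2.3) = 75 − 5.23 = 69.77 dB.
Σ 10^(L/10) = 3.890e+08 → L_total = 10·log₁₀(3.890e+08) = 85.90 dB.

85.9 dB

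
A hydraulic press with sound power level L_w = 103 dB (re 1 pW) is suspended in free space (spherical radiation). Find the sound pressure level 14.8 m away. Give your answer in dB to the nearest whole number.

Free-field spherical radiation: L_p = L_w − 10·log₁₀(4π·r²), r = 14.8 m.
4π·r² = 2753 m², 10·log₁₀ of that is 34.397 dB.
L_p = 103 − 34.397 = 68.60 dB.

69 dB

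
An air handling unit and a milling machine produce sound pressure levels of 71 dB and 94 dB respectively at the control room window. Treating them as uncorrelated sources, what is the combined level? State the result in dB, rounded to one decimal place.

94.0 dB

For uncorrelated sources the intensities add, so convert each level to linear form, sum, and take 10·log₁₀ of the total.
Σ 10^(L/10) = 10^(71/10) + 10^(94/10) = 2.524e+09.
L_total = 10·log₁₀(2.524e+09) = 94.02 dB.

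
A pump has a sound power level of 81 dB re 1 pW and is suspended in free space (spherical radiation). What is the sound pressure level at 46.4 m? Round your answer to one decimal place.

Free-field spherical radiation: L_p = L_w − 10·log₁₀(4π·r²), r = 46.4 m.
4π·r² = 2.705e+04 m², 10·log₁₀ of that is 44.322 dB.
L_p = 81 − 44.322 = 36.68 dB.

36.7 dB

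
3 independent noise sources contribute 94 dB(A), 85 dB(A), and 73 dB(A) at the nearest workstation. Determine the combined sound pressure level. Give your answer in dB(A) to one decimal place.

94.5 dB(A)

Incoherent sources combine by intensity addition: L_total = 10·log₁₀(Σ 10^(L_i/10)).
Σ 10^(L/10) = 10^(94/10) + 10^(85/10) + 10^(73/10) = 2.848e+09.
L_total = 10·log₁₀(2.848e+09) = 94.55 dB(A).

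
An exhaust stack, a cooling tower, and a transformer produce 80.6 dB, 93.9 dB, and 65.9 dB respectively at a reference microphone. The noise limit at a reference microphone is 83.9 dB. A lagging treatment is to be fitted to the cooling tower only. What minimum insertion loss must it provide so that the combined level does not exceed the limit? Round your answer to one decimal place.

Everything except the cooling tower sums to 10^(80.6/10) + 10^(65.9/10) = 1.187e+08 in linear terms, 80.74 dB.
The limit corresponds to 10^(83.9/10) = 2.455e+08; subtracting the fixed part leaves 1.268e+08 for the cooling tower, i.e. 81.03 dB.
Required insertion loss = 93.9 − 81.03 = 12.87 dB.

12.9 dB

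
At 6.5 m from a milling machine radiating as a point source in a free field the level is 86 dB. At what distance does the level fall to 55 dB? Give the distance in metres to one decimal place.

For a point source L₁ − L₂ = 20·log₁₀(r₂/r₁), so r₂ = r₁·10^((L₁−L₂)/20).
r₂ = 6.5·10^((86−55)/20) = 6.5·10^(31.0/20) = 230.63 m.

230.6 m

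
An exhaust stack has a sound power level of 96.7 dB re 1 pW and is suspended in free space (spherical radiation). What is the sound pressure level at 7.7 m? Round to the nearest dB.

68 dB

L_p = L_w − 10·log₁₀(4π·r²) with r = 7.7 m.
4π·r² = 745.1 m², 10·log₁₀ of that is 28.722 dB.
L_p = 96.7 − 28.722 = 67.98 dB.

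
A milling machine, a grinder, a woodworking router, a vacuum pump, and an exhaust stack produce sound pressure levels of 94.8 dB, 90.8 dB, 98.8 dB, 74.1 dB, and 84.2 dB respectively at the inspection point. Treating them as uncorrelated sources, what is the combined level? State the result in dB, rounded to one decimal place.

100.8 dB

For uncorrelated sources the intensities add, so convert each level to linear form, sum, and take 10·log₁₀ of the total.
Σ 10^(L/10) = 10^(94.8/10) + 10^(90.8/10) + 10^(98.8/10) + 10^(74.1/10) + 10^(84.2/10) = 1.210e+10.
L_total = 10·log₁₀(1.210e+10) = 100.83 dB.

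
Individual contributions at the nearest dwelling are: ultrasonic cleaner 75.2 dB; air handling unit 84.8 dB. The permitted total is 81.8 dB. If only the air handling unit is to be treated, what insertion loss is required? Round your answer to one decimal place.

4.1 dB

The untreated sources together contribute 10^(75.2/10) = 3.311e+07, i.e. 75.20 dB.
The limit corresponds to 10^(81.8/10) = 1.514e+08; subtracting the fixed part leaves 1.182e+08 for the air handling unit, i.e. 80.73 dB.
Required insertion loss = 84.8 − 80.73 = 4.07 dB.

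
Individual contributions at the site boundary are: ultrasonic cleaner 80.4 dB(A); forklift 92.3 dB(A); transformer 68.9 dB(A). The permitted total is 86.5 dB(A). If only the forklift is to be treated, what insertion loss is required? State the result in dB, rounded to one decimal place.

7.1 dB

The untreated sources together contribute 10^(80.4/10) + 10^(68.9/10) = 1.174e+08, i.e. 80.70 dB(A).
The limit corresponds to 10^(86.5/10) = 4.467e+08; subtracting the fixed part leaves 3.293e+08 for the forklift, i.e. 85.18 dB(A).
Required insertion loss = 92.3 − 85.18 = 7.12 dB.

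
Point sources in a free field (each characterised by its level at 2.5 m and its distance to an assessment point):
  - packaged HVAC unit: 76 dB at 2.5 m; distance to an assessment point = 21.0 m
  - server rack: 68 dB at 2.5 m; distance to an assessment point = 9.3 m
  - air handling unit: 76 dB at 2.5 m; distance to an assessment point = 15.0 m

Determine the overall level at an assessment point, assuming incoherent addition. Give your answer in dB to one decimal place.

First find each source's level at the receiver (point-source: −20·log₁₀(r/r_ref)), then combine on an intensity basis.
packaged HVAC unit: 76 − 20·log₁₀(21.0/2.5) = 76 − 18.49 = 57.51 dB.
server rack: 68 − 20·log₁₀(9.3/2.5) = 68 − 11.41 = 56.59 dB.
air handling unit: 76 − 20·log₁₀(15.0/2.5) = 76 − 15.56 = 60.44 dB.
Σ 10^(L/10) = 2.126e+06 → L_total = 10·log₁₀(2.126e+06) = 63.28 dB.

63.3 dB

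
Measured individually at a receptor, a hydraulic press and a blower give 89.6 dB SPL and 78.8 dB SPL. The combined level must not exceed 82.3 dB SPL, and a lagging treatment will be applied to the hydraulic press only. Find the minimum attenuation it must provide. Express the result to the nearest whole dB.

Fixed contribution from the other source: Σ 10^(L/10) = 10^(78.8/10) = 7.586e+07 (78.80 dB SPL).
The limit corresponds to 10^(82.3/10) = 1.698e+08; subtracting the fixed part leaves 9.397e+07 for the hydraulic press, i.e. 79.73 dB SPL.
Required insertion loss = 89.6 − 79.73 = 9.87 dB.

10 dB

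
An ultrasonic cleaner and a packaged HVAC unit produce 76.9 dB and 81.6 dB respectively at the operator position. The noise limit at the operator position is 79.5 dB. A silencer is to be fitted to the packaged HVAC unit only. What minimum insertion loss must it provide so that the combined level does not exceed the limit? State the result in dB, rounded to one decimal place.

Everything except the packaged HVAC unit sums to 10^(76.9/10) = 4.898e+07 in linear terms, 76.90 dB.
The limit corresponds to 10^(79.5/10) = 8.913e+07; subtracting the fixed part leaves 4.015e+07 for the packaged HVAC unit, i.e. 76.04 dB.
So the packaged HVAC unit must be reduced from 81.6 to 76.04 dB: IL = 5.56 dB.

5.6 dB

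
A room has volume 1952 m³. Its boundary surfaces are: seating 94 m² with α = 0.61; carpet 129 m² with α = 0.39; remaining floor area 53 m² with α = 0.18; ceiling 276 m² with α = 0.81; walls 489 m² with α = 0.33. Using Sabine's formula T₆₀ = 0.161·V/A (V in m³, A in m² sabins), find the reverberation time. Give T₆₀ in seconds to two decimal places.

0.63 s

Total absorption A = 94·0.61 + 129·0.39 + 53·0.18 + 276·0.81 + 489·0.33 = 502.12 m² sabins.
T₆₀ = 0.161·V/A = 0.161·1952/502.12 = 0.626 s.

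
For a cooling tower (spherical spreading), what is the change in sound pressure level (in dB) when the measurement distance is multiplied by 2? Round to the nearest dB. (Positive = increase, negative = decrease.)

-6 dB

A point source loses 6 dB per doubling of distance; generally ΔL = −20·log₁₀(r₂/r₁).
ΔL = −20·log₁₀(2) = -6.02 dB.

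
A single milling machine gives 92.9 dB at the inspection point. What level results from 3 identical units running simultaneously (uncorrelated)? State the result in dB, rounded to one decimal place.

L_total = L₁ + 10·log₁₀ N for N identical incoherent sources.
L_total = 92.9 + 10·log₁₀(3) = 92.9 + 4.771 = 97.67 dB.

97.7 dB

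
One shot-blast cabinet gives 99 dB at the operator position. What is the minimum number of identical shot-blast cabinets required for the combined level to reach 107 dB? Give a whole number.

The shortfall is 107 − 99 = 8.0 dB, and N units add 10·log₁₀ N, so need 10·log₁₀ N ≥ 8.0.
N ≥ 10^(8.0/10) = 6.310, so N = 7.

7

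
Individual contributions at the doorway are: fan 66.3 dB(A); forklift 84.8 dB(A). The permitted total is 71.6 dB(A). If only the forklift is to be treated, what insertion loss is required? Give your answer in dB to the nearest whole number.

15 dB

Fixed contribution from the other source: Σ 10^(L/10) = 10^(66.3/10) = 4.266e+06 (66.30 dB(A)).
The limit corresponds to 10^(71.6/10) = 1.445e+07; subtracting the fixed part leaves 1.019e+07 for the forklift, i.e. 70.08 dB(A).
So the forklift must be reduced from 84.8 to 70.08 dB(A): IL = 14.72 dB.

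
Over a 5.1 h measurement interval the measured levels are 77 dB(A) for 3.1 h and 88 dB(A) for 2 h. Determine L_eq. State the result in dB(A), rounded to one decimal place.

84.4 dB(A)

Weight each interval's intensity by its duration and average over T = 5.1 h:
Σ tᵢ·10^(Lᵢ/10) = 3.1·10^(77/10) + 2·10^(88/10) = 1.417e+09.
L_eq = 10·log₁₀(1.417e+09/5.1) = 84.44 dB(A).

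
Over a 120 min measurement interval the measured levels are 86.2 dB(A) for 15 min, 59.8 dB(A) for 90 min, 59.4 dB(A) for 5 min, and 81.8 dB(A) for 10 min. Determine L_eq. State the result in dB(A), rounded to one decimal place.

78.2 dB(A)

The energy average is taken in the linear domain: L_eq = 10·log₁₀[(Σ tᵢ·10^(Lᵢ/10))/T], T = 120 min.
Σ tᵢ·10^(Lᵢ/10) = 15·10^(86.2/10) + 90·10^(59.8/10) + 5·10^(59.4/10) + 10·10^(81.8/10) = 7.857e+09.
L_eq = 10·log₁₀(7.857e+09/120) = 78.16 dB(A).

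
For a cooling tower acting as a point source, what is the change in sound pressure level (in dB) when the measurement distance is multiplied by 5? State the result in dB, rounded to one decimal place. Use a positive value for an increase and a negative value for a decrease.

With spherical spreading the level changes by −20·log₁₀(r₂/r₁).
ΔL = −20·log₁₀(5) = -13.98 dB.

-14.0 dB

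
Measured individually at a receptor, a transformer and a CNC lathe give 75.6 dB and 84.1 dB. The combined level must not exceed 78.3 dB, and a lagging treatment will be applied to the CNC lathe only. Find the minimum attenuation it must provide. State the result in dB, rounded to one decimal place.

The untreated sources together contribute 10^(75.6/10) = 3.631e+07, i.e. 75.60 dB.
To meet 78.3 dB overall, the treated CNC lathe may contribute at most 10^(78.3/10) − 3.631e+07 = 3.130e+07, i.e. 74.96 dB.
Required insertion loss = 84.1 − 74.96 = 9.14 dB.

9.1 dB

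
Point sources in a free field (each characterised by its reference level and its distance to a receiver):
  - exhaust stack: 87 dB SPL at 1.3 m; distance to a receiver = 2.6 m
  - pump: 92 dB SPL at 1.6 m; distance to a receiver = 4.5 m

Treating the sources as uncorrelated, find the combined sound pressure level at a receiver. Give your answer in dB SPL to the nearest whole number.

First find each source's level at the receiver (point-source: −20·log₁₀(r/r_ref)), then combine on an intensity basis.
exhaust stack: 87 − 20·log₁₀(2.6/1.3) = 87 − 6.02 = 80.98 dB SPL.
pump: 92 − 20·log₁₀(4.5/1.6) = 92 − 8.98 = 83.02 dB SPL.
Σ 10^(L/10) = 3.257e+08 → L_total = 10·log₁₀(3.257e+08) = 85.13 dB SPL.

85 dB SPL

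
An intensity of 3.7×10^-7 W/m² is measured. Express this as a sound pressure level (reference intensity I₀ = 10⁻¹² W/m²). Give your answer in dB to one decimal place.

Dividing by I₀ shifts the exponent by 12: I/I₀ = 3.7×10^5.
L = 10·(0.5682 + 5) = 55.68 dB.

55.7 dB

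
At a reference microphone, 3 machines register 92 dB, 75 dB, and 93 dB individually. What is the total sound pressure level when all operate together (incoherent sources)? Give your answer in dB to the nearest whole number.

96 dB

Incoherent sources combine by intensity addition: L_total = 10·log₁₀(Σ 10^(L_i/10)).
Σ 10^(L/10) = 10^(92/10) + 10^(75/10) + 10^(93/10) = 3.612e+09.
L_total = 10·log₁₀(3.612e+09) = 95.58 dB.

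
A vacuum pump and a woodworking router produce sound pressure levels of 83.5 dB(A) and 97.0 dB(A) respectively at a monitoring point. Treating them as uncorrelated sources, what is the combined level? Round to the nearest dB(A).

For uncorrelated sources the intensities add, so convert each level to linear form, sum, and take 10·log₁₀ of the total.
Σ 10^(L/10) = 10^(83.5/10) + 10^(97.0/10) = 5.236e+09.
L_total = 10·log₁₀(5.236e+09) = 97.19 dB(A).

97 dB(A)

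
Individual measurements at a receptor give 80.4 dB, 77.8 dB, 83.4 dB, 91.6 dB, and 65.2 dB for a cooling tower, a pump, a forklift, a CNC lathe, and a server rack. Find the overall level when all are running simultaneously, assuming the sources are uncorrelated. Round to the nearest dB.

93 dB

Incoherent sources combine by intensity addition: L_total = 10·log₁₀(Σ 10^(L_i/10)).
Σ 10^(L/10) = 10^(80.4/10) + 10^(77.8/10) + 10^(83.4/10) + 10^(91.6/10) + 10^(65.2/10) = 1.837e+09.
L_total = 10·log₁₀(1.837e+09) = 92.64 dB.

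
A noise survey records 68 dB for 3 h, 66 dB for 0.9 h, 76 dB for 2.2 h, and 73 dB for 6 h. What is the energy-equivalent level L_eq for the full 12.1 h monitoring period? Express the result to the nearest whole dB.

73 dB

L_eq = 10·log₁₀[(1/T)·Σ tᵢ·10^(Lᵢ/10)] with T = 12.1 h.
Σ tᵢ·10^(Lᵢ/10) = 3·10^(68/10) + 0.9·10^(66/10) + 2.2·10^(76/10) + 6·10^(73/10) = 2.298e+08.
L_eq = 10·log₁₀(2.298e+08/12.1) = 72.79 dB.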